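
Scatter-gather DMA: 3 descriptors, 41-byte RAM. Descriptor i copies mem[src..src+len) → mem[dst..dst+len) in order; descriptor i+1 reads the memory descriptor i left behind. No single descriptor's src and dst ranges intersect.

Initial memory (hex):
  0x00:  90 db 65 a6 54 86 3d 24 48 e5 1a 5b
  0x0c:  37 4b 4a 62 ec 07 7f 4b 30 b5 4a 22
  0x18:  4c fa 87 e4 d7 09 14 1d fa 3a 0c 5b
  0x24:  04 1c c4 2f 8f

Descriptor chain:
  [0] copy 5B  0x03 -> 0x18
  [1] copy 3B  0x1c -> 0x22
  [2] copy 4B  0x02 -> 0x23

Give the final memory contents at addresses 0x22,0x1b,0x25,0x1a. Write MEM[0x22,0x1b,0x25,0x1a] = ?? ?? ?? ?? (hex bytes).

MEM[0x22,0x1b,0x25,0x1a] = 24 3d 54 86

[0] 0x03->0x18 len=5 : a6 54 86 3d 24
[1] 0x1c->0x22 len=3 : 24 09 14
[2] 0x02->0x23 len=4 : 65 a6 54 86
query mem[0x22]=0x24, mem[0x1b]=0x3d, mem[0x25]=0x54, mem[0x1a]=0x86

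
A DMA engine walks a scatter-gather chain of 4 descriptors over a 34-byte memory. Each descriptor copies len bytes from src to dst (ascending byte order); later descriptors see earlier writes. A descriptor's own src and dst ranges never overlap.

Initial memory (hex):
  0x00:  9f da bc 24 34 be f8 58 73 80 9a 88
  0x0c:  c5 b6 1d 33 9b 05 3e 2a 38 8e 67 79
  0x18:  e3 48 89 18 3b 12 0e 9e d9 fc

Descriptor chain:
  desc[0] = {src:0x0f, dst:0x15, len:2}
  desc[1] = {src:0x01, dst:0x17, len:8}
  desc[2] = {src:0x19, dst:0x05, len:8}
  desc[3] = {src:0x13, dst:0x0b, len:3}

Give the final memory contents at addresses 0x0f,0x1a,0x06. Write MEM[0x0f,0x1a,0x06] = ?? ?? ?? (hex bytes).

#0 dst[0x15+2] := {0x33,0x9b}
#1 dst[0x17+8] := {0xda,0xbc,0x24,0x34,0xbe,0xf8,0x58,0x73}
#2 dst[0x05+8] := {0x24,0x34,0xbe,0xf8,0x58,0x73,0x9e,0xd9}
#3 dst[0x0b+3] := {0x2a,0x38,0x33}
query mem[0x0f]=0x33, mem[0x1a]=0x34, mem[0x06]=0x34

MEM[0x0f,0x1a,0x06] = 33 34 34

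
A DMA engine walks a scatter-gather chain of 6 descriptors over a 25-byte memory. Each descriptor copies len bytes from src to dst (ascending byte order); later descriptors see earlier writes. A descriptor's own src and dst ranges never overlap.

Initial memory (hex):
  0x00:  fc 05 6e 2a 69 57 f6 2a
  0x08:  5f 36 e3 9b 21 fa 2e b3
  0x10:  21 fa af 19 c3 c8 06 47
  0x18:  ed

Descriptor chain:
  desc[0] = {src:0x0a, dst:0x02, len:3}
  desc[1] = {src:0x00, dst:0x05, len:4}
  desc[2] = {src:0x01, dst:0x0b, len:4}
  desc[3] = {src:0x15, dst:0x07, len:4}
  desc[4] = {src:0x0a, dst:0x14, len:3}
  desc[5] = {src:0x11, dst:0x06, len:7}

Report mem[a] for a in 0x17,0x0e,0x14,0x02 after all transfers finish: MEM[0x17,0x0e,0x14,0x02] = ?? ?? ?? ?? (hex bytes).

D0: mem[0x02..0x04] <- [e3 9b 21]
D1: mem[0x05..0x08] <- [fc 05 e3 9b]
D2: mem[0x0b..0x0e] <- [05 e3 9b 21]
D3: mem[0x07..0x0a] <- [c8 06 47 ed]
D4: mem[0x14..0x16] <- [ed 05 e3]
D5: mem[0x06..0x0c] <- [fa af 19 ed 05 e3 47]
query mem[0x17]=0x47, mem[0x0e]=0x21, mem[0x14]=0xed, mem[0x02]=0xe3

MEM[0x17,0x0e,0x14,0x02] = 47 21 ed e3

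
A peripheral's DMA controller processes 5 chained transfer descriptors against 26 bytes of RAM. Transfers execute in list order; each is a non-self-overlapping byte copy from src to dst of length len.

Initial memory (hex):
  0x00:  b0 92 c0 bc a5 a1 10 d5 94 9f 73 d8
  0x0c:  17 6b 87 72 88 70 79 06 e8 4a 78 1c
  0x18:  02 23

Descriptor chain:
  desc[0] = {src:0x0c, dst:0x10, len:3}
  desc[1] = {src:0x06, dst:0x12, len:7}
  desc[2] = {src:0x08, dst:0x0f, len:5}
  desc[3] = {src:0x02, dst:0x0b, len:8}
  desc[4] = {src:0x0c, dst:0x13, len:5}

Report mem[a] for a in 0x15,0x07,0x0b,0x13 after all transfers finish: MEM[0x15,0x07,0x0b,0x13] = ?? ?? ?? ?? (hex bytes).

MEM[0x15,0x07,0x0b,0x13] = a1 d5 c0 bc

#0 dst[0x10+3] := {0x17,0x6b,0x87}
#1 dst[0x12+7] := {0x10,0xd5,0x94,0x9f,0x73,0xd8,0x17}
#2 dst[0x0f+5] := {0x94,0x9f,0x73,0xd8,0x17}
#3 dst[0x0b+8] := {0xc0,0xbc,0xa5,0xa1,0x10,0xd5,0x94,0x9f}
#4 dst[0x13+5] := {0xbc,0xa5,0xa1,0x10,0xd5}
query mem[0x15]=0xa1, mem[0x07]=0xd5, mem[0x0b]=0xc0, mem[0x13]=0xbc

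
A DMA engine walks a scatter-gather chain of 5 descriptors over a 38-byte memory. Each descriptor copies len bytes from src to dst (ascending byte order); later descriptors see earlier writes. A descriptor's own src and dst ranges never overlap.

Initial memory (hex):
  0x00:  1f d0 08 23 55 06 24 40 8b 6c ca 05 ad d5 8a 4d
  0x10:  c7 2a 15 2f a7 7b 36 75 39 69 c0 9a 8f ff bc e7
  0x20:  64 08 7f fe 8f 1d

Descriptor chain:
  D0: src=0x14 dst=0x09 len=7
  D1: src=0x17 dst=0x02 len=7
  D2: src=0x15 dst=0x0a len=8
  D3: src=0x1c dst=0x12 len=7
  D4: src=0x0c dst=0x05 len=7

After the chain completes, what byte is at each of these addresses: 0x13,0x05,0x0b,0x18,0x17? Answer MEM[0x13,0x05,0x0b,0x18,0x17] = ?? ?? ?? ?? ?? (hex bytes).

MEM[0x13,0x05,0x0b,0x18,0x17] = ff 75 8f 7f 08

[0] 0x14->0x09 len=7 : a7 7b 36 75 39 69 c0
[1] 0x17->0x02 len=7 : 75 39 69 c0 9a 8f ff
[2] 0x15->0x0a len=8 : 7b 36 75 39 69 c0 9a 8f
[3] 0x1c->0x12 len=7 : 8f ff bc e7 64 08 7f
[4] 0x0c->0x05 len=7 : 75 39 69 c0 9a 8f 8f
query mem[0x13]=0xff, mem[0x05]=0x75, mem[0x0b]=0x8f, mem[0x18]=0x7f, mem[0x17]=0x08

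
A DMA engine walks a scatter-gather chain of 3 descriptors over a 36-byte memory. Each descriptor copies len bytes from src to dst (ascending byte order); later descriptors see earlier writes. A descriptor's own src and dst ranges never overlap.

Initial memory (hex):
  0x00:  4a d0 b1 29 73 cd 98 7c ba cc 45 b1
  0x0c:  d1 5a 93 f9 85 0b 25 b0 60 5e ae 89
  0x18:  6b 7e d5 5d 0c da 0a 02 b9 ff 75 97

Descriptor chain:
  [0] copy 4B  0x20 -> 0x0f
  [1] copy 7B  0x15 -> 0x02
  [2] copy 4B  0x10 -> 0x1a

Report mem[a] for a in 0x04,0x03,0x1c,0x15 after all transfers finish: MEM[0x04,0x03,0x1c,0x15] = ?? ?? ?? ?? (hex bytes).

MEM[0x04,0x03,0x1c,0x15] = 89 ae 97 5e

#0 dst[0x0f+4] := {0xb9,0xff,0x75,0x97}
#1 dst[0x02+7] := {0x5e,0xae,0x89,0x6b,0x7e,0xd5,0x5d}
#2 dst[0x1a+4] := {0xff,0x75,0x97,0xb0}
query mem[0x04]=0x89, mem[0x03]=0xae, mem[0x1c]=0x97, mem[0x15]=0x5e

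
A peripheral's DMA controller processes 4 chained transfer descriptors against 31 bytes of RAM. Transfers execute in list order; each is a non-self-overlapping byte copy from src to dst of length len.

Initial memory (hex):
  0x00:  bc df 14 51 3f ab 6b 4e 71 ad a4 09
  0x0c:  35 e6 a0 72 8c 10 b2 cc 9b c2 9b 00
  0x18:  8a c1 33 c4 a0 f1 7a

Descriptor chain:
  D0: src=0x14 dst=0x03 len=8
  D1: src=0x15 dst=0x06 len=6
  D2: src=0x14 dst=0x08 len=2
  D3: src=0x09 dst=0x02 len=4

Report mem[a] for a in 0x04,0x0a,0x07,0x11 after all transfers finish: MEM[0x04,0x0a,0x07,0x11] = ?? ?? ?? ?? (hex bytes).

  after D0: wrote 8B at 0x03 = 9bc29b008ac133c4
  after D1: wrote 6B at 0x06 = c29b008ac133
  after D2: wrote 2B at 0x08 = 9bc2
  after D3: wrote 4B at 0x02 = c2c13335
query mem[0x04]=0x33, mem[0x0a]=0xc1, mem[0x07]=0x9b, mem[0x11]=0x10

MEM[0x04,0x0a,0x07,0x11] = 33 c1 9b 10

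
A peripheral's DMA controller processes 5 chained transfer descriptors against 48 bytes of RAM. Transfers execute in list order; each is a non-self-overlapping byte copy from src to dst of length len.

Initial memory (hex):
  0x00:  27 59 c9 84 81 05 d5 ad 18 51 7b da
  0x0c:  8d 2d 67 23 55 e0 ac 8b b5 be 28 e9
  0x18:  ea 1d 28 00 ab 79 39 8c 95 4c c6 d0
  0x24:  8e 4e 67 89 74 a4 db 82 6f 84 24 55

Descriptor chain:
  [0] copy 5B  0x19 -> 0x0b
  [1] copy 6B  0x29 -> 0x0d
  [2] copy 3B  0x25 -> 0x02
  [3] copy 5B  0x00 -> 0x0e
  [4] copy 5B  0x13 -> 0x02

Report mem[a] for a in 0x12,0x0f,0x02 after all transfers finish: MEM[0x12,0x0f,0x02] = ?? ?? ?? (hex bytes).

MEM[0x12,0x0f,0x02] = 89 59 8b

  after D0: wrote 5B at 0x0b = 1d2800ab79
  after D1: wrote 6B at 0x0d = a4db826f8424
  after D2: wrote 3B at 0x02 = 4e6789
  after D3: wrote 5B at 0x0e = 27594e6789
  after D4: wrote 5B at 0x02 = 8bb5be28e9
query mem[0x12]=0x89, mem[0x0f]=0x59, mem[0x02]=0x8b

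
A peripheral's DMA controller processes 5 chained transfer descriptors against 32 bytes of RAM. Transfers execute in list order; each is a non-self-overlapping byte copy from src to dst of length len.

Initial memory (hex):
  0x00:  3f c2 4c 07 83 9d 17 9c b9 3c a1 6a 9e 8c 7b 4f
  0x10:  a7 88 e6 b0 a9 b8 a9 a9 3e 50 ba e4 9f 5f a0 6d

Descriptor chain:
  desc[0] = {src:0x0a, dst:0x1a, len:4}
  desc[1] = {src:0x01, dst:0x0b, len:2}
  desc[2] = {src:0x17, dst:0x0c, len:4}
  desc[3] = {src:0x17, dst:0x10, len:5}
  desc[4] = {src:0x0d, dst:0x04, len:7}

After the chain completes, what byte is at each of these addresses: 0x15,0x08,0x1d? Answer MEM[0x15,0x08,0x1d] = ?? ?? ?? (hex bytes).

MEM[0x15,0x08,0x1d] = b8 3e 8c

D0: mem[0x1a..0x1d] <- [a1 6a 9e 8c]
D1: mem[0x0b..0x0c] <- [c2 4c]
D2: mem[0x0c..0x0f] <- [a9 3e 50 a1]
D3: mem[0x10..0x14] <- [a9 3e 50 a1 6a]
D4: mem[0x04..0x0a] <- [3e 50 a1 a9 3e 50 a1]
query mem[0x15]=0xb8, mem[0x08]=0x3e, mem[0x1d]=0x8c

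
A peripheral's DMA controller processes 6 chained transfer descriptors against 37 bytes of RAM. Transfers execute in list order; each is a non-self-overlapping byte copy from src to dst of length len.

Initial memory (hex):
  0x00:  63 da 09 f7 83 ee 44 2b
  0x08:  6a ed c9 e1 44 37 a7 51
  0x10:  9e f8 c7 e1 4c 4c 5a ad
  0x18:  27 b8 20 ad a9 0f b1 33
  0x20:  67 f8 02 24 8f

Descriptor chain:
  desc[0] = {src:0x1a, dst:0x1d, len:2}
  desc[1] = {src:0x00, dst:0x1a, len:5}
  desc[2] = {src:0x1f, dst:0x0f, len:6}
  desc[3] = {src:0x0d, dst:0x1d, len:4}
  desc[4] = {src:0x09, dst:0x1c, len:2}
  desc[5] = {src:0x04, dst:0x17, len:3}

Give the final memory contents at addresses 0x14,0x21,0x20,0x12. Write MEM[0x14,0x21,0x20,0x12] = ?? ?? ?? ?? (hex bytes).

MEM[0x14,0x21,0x20,0x12] = 8f f8 67 02

[0] 0x1a->0x1d len=2 : 20 ad
[1] 0x00->0x1a len=5 : 63 da 09 f7 83
[2] 0x1f->0x0f len=6 : 33 67 f8 02 24 8f
[3] 0x0d->0x1d len=4 : 37 a7 33 67
[4] 0x09->0x1c len=2 : ed c9
[5] 0x04->0x17 len=3 : 83 ee 44
query mem[0x14]=0x8f, mem[0x21]=0xf8, mem[0x20]=0x67, mem[0x12]=0x02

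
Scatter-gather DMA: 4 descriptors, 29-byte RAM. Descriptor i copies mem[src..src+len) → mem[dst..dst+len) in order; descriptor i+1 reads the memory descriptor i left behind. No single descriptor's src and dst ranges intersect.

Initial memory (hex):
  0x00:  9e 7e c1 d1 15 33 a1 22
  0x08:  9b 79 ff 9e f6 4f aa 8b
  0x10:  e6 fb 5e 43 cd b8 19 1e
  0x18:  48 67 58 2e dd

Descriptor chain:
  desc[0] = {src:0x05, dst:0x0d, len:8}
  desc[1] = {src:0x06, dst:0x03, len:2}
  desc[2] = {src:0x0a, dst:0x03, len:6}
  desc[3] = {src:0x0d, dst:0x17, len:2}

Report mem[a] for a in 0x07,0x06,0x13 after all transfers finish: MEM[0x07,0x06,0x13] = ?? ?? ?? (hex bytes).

MEM[0x07,0x06,0x13] = a1 33 9e

D0: mem[0x0d..0x14] <- [33 a1 22 9b 79 ff 9e f6]
D1: mem[0x03..0x04] <- [a1 22]
D2: mem[0x03..0x08] <- [ff 9e f6 33 a1 22]
D3: mem[0x17..0x18] <- [33 a1]
query mem[0x07]=0xa1, mem[0x06]=0x33, mem[0x13]=0x9e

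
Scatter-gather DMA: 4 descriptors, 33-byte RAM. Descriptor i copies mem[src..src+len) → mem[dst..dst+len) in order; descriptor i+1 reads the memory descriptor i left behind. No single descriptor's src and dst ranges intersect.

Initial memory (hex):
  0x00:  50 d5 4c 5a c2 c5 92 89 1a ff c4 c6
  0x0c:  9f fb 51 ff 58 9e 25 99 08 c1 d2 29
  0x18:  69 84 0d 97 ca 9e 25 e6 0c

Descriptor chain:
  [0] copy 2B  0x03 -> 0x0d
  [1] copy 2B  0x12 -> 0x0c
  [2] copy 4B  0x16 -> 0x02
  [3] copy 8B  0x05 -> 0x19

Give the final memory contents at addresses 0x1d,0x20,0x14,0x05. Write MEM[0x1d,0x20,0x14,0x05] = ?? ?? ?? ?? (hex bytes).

D0: mem[0x0d..0x0e] <- [5a c2]
D1: mem[0x0c..0x0d] <- [25 99]
D2: mem[0x02..0x05] <- [d2 29 69 84]
D3: mem[0x19..0x20] <- [84 92 89 1a ff c4 c6 25]
query mem[0x1d]=0xff, mem[0x20]=0x25, mem[0x14]=0x08, mem[0x05]=0x84

MEM[0x1d,0x20,0x14,0x05] = ff 25 08 84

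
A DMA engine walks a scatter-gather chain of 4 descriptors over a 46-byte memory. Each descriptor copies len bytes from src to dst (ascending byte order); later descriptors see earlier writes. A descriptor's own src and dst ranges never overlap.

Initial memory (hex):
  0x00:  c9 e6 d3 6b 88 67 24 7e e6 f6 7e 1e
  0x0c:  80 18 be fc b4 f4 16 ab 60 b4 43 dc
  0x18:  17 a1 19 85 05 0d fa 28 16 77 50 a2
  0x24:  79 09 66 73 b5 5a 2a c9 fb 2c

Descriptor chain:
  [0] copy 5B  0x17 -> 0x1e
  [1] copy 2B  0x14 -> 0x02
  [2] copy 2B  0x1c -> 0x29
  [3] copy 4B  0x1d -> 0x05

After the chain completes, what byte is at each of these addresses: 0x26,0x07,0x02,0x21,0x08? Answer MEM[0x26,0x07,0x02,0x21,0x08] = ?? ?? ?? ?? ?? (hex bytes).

  after D0: wrote 5B at 0x1e = dc17a11985
  after D1: wrote 2B at 0x02 = 60b4
  after D2: wrote 2B at 0x29 = 050d
  after D3: wrote 4B at 0x05 = 0ddc17a1
query mem[0x26]=0x66, mem[0x07]=0x17, mem[0x02]=0x60, mem[0x21]=0x19, mem[0x08]=0xa1

MEM[0x26,0x07,0x02,0x21,0x08] = 66 17 60 19 a1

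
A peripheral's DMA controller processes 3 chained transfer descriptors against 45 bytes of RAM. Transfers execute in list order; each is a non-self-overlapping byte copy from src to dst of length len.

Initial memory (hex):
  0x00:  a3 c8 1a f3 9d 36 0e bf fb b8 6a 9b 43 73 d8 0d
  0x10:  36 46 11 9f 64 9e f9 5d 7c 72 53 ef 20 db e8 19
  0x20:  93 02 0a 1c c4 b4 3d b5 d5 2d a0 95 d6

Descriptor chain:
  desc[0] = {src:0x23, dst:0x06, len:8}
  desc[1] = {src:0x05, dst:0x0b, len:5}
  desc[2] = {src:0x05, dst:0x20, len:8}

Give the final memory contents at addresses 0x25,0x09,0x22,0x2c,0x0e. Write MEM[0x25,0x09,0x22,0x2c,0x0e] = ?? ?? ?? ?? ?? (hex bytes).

[0] 0x23->0x06 len=8 : 1c c4 b4 3d b5 d5 2d a0
[1] 0x05->0x0b len=5 : 36 1c c4 b4 3d
[2] 0x05->0x20 len=8 : 36 1c c4 b4 3d b5 36 1c
query mem[0x25]=0xb5, mem[0x09]=0x3d, mem[0x22]=0xc4, mem[0x2c]=0xd6, mem[0x0e]=0xb4

MEM[0x25,0x09,0x22,0x2c,0x0e] = b5 3d c4 d6 b4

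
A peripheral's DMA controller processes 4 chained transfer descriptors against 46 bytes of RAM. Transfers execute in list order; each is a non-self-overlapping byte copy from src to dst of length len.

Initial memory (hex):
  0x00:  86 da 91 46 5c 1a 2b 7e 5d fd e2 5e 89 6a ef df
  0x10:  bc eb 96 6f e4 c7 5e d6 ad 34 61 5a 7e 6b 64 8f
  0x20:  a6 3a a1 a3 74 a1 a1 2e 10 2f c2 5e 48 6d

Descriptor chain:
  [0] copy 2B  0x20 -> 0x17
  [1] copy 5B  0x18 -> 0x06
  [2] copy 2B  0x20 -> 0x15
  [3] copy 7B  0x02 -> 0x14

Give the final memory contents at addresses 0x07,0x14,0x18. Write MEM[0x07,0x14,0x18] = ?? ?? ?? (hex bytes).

D0: mem[0x17..0x18] <- [a6 3a]
D1: mem[0x06..0x0a] <- [3a 34 61 5a 7e]
D2: mem[0x15..0x16] <- [a6 3a]
D3: mem[0x14..0x1a] <- [91 46 5c 1a 3a 34 61]
query mem[0x07]=0x34, mem[0x14]=0x91, mem[0x18]=0x3a

MEM[0x07,0x14,0x18] = 34 91 3a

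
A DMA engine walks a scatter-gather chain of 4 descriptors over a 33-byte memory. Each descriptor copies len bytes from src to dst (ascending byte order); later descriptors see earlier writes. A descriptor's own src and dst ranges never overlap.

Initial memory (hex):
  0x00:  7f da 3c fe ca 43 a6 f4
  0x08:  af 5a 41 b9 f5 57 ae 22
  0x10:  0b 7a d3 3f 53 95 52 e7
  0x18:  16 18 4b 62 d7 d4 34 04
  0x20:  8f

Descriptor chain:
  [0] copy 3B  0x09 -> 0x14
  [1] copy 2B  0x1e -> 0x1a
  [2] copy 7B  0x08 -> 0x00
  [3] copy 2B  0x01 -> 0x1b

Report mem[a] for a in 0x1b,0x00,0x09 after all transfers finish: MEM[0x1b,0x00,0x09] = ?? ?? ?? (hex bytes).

MEM[0x1b,0x00,0x09] = 5a af 5a

D0: mem[0x14..0x16] <- [5a 41 b9]
D1: mem[0x1a..0x1b] <- [34 04]
D2: mem[0x00..0x06] <- [af 5a 41 b9 f5 57 ae]
D3: mem[0x1b..0x1c] <- [5a 41]
query mem[0x1b]=0x5a, mem[0x00]=0xaf, mem[0x09]=0x5a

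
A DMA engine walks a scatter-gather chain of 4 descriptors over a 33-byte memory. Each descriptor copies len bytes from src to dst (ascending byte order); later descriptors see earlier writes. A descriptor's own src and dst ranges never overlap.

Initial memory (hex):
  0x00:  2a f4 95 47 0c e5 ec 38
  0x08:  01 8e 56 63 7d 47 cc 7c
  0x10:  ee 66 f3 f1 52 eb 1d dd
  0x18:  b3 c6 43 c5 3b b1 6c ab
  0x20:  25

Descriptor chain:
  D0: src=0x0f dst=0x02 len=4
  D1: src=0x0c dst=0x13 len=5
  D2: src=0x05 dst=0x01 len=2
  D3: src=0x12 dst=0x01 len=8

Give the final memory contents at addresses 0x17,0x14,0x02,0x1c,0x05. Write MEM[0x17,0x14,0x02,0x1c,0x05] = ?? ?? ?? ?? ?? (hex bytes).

MEM[0x17,0x14,0x02,0x1c,0x05] = ee 47 7d 3b 7c

  after D0: wrote 4B at 0x02 = 7cee66f3
  after D1: wrote 5B at 0x13 = 7d47cc7cee
  after D2: wrote 2B at 0x01 = f3ec
  after D3: wrote 8B at 0x01 = f37d47cc7ceeb3c6
query mem[0x17]=0xee, mem[0x14]=0x47, mem[0x02]=0x7d, mem[0x1c]=0x3b, mem[0x05]=0x7c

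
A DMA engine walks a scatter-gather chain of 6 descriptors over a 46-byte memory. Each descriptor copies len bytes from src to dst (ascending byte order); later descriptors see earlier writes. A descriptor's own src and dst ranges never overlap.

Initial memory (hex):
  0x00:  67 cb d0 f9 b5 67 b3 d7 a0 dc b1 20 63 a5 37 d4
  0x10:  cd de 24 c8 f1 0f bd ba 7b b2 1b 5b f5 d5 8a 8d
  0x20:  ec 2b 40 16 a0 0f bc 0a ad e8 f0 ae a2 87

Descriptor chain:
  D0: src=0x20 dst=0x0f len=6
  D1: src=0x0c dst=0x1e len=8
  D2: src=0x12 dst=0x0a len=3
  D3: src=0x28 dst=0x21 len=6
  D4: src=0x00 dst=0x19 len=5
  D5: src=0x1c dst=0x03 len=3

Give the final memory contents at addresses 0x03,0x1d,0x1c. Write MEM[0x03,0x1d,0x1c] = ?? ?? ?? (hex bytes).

MEM[0x03,0x1d,0x1c] = f9 b5 f9

D0: mem[0x0f..0x14] <- [ec 2b 40 16 a0 0f]
D1: mem[0x1e..0x25] <- [63 a5 37 ec 2b 40 16 a0]
D2: mem[0x0a..0x0c] <- [16 a0 0f]
D3: mem[0x21..0x26] <- [ad e8 f0 ae a2 87]
D4: mem[0x19..0x1d] <- [67 cb d0 f9 b5]
D5: mem[0x03..0x05] <- [f9 b5 63]
query mem[0x03]=0xf9, mem[0x1d]=0xb5, mem[0x1c]=0xf9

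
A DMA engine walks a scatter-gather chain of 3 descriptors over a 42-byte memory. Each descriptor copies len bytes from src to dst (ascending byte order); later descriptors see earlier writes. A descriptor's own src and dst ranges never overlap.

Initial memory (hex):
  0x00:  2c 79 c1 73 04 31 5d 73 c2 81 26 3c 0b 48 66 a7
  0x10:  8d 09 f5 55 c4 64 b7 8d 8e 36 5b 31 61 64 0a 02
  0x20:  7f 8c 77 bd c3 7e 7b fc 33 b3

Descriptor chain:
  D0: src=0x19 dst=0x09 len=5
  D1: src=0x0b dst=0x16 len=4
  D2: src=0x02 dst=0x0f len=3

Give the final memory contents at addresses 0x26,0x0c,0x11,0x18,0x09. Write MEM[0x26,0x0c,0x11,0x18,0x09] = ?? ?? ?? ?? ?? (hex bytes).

MEM[0x26,0x0c,0x11,0x18,0x09] = 7b 61 04 64 36

[0] 0x19->0x09 len=5 : 36 5b 31 61 64
[1] 0x0b->0x16 len=4 : 31 61 64 66
[2] 0x02->0x0f len=3 : c1 73 04
query mem[0x26]=0x7b, mem[0x0c]=0x61, mem[0x11]=0x04, mem[0x18]=0x64, mem[0x09]=0x36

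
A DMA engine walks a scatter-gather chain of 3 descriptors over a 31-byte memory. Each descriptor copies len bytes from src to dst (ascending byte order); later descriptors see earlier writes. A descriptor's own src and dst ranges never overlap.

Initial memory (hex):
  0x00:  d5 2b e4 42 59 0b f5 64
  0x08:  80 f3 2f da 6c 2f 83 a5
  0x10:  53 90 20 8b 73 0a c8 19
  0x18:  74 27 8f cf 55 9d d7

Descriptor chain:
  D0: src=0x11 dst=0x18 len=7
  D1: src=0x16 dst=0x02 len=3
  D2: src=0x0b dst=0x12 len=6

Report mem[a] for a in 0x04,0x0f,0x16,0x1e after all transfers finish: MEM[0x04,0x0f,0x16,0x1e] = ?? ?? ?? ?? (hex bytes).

MEM[0x04,0x0f,0x16,0x1e] = 90 a5 a5 19

  after D0: wrote 7B at 0x18 = 90208b730ac819
  after D1: wrote 3B at 0x02 = c81990
  after D2: wrote 6B at 0x12 = da6c2f83a553
query mem[0x04]=0x90, mem[0x0f]=0xa5, mem[0x16]=0xa5, mem[0x1e]=0x19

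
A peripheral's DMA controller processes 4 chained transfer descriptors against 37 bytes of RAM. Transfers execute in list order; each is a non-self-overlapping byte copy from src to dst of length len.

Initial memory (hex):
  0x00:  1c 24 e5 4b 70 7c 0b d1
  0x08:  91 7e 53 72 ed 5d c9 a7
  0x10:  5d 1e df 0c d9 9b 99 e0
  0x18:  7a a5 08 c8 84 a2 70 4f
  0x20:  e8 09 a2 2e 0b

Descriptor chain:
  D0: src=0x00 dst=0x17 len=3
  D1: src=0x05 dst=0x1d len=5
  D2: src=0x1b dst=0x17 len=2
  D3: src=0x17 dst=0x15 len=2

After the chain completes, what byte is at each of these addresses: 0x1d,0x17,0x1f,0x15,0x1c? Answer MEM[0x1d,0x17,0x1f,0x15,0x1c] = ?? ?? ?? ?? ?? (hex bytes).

MEM[0x1d,0x17,0x1f,0x15,0x1c] = 7c c8 d1 c8 84

#0 dst[0x17+3] := {0x1c,0x24,0xe5}
#1 dst[0x1d+5] := {0x7c,0x0b,0xd1,0x91,0x7e}
#2 dst[0x17+2] := {0xc8,0x84}
#3 dst[0x15+2] := {0xc8,0x84}
query mem[0x1d]=0x7c, mem[0x17]=0xc8, mem[0x1f]=0xd1, mem[0x15]=0xc8, mem[0x1c]=0x84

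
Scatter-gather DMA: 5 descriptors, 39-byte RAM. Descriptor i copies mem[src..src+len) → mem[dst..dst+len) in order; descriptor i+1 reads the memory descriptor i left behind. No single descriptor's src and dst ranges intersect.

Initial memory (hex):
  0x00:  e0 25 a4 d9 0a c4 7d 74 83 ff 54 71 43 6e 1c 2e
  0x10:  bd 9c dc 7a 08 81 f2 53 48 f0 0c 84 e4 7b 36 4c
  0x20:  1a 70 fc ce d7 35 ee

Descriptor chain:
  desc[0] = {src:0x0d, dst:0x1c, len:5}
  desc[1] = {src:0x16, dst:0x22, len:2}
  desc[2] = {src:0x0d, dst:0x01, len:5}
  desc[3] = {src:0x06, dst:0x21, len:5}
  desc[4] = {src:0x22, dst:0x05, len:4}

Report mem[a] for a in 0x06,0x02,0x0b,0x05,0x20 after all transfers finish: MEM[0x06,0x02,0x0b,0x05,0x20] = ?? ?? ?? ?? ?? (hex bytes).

MEM[0x06,0x02,0x0b,0x05,0x20] = 83 1c 71 74 9c

#0 dst[0x1c+5] := {0x6e,0x1c,0x2e,0xbd,0x9c}
#1 dst[0x22+2] := {0xf2,0x53}
#2 dst[0x01+5] := {0x6e,0x1c,0x2e,0xbd,0x9c}
#3 dst[0x21+5] := {0x7d,0x74,0x83,0xff,0x54}
#4 dst[0x05+4] := {0x74,0x83,0xff,0x54}
query mem[0x06]=0x83, mem[0x02]=0x1c, mem[0x0b]=0x71, mem[0x05]=0x74, mem[0x20]=0x9c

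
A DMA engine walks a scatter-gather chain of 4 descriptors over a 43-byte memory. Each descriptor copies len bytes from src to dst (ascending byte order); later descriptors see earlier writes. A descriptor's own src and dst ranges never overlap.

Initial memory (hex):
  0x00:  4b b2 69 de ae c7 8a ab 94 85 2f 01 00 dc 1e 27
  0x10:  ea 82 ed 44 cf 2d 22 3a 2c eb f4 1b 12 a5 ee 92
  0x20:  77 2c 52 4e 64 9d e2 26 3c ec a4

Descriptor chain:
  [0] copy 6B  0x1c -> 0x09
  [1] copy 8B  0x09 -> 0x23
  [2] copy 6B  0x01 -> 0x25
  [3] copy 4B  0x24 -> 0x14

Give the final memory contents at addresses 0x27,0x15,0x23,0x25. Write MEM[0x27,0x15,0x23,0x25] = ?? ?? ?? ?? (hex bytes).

#0 dst[0x09+6] := {0x12,0xa5,0xee,0x92,0x77,0x2c}
#1 dst[0x23+8] := {0x12,0xa5,0xee,0x92,0x77,0x2c,0x27,0xea}
#2 dst[0x25+6] := {0xb2,0x69,0xde,0xae,0xc7,0x8a}
#3 dst[0x14+4] := {0xa5,0xb2,0x69,0xde}
query mem[0x27]=0xde, mem[0x15]=0xb2, mem[0x23]=0x12, mem[0x25]=0xb2

MEM[0x27,0x15,0x23,0x25] = de b2 12 b2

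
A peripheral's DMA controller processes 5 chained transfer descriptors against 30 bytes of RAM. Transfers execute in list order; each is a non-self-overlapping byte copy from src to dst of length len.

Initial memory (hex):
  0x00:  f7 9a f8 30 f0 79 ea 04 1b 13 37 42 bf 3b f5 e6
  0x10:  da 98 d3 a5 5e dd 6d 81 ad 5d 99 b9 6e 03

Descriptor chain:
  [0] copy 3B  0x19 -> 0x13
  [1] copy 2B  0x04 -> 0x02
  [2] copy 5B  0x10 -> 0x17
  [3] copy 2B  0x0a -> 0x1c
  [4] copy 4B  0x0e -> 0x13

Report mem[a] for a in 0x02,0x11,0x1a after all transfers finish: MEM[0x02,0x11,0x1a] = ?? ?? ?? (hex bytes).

MEM[0x02,0x11,0x1a] = f0 98 5d

[0] 0x19->0x13 len=3 : 5d 99 b9
[1] 0x04->0x02 len=2 : f0 79
[2] 0x10->0x17 len=5 : da 98 d3 5d 99
[3] 0x0a->0x1c len=2 : 37 42
[4] 0x0e->0x13 len=4 : f5 e6 da 98
query mem[0x02]=0xf0, mem[0x11]=0x98, mem[0x1a]=0x5d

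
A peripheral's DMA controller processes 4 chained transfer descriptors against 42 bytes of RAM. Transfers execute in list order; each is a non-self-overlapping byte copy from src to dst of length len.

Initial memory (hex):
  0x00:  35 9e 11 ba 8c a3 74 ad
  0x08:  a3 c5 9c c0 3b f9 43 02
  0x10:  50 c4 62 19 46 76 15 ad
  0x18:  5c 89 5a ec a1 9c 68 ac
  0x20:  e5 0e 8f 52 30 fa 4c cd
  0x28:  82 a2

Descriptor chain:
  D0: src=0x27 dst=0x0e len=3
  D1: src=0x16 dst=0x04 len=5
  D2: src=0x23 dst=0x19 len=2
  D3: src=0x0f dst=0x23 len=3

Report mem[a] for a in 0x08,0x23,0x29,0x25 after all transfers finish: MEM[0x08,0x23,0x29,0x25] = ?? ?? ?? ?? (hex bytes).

#0 dst[0x0e+3] := {0xcd,0x82,0xa2}
#1 dst[0x04+5] := {0x15,0xad,0x5c,0x89,0x5a}
#2 dst[0x19+2] := {0x52,0x30}
#3 dst[0x23+3] := {0x82,0xa2,0xc4}
query mem[0x08]=0x5a, mem[0x23]=0x82, mem[0x29]=0xa2, mem[0x25]=0xc4

MEM[0x08,0x23,0x29,0x25] = 5a 82 a2 c4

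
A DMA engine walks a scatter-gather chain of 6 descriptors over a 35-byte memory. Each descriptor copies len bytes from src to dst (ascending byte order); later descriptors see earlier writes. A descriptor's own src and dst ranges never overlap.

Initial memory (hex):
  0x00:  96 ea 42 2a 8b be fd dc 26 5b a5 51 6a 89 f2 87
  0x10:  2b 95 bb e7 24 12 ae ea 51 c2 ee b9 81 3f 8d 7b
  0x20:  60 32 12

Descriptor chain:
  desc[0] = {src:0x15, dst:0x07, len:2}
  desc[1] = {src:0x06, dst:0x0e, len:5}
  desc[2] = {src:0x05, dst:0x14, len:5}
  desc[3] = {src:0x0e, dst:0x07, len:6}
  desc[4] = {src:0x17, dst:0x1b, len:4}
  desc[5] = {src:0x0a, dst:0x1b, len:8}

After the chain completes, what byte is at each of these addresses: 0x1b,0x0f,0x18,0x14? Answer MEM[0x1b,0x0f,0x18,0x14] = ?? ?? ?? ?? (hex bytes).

MEM[0x1b,0x0f,0x18,0x14] = 5b 12 5b be

D0: mem[0x07..0x08] <- [12 ae]
D1: mem[0x0e..0x12] <- [fd 12 ae 5b a5]
D2: mem[0x14..0x18] <- [be fd 12 ae 5b]
D3: mem[0x07..0x0c] <- [fd 12 ae 5b a5 e7]
D4: mem[0x1b..0x1e] <- [ae 5b c2 ee]
D5: mem[0x1b..0x22] <- [5b a5 e7 89 fd 12 ae 5b]
query mem[0x1b]=0x5b, mem[0x0f]=0x12, mem[0x18]=0x5b, mem[0x14]=0xbe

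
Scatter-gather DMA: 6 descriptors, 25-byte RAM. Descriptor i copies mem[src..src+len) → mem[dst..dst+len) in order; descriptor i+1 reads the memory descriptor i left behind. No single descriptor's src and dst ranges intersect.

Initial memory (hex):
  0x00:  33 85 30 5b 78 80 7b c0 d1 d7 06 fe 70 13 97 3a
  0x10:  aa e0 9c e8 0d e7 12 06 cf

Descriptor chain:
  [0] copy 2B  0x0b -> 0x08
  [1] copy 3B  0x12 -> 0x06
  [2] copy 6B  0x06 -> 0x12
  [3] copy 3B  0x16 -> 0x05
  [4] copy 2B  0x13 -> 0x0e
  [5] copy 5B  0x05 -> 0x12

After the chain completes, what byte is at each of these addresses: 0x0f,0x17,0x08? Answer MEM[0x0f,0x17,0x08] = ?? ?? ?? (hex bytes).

#0 dst[0x08+2] := {0xfe,0x70}
#1 dst[0x06+3] := {0x9c,0xe8,0x0d}
#2 dst[0x12+6] := {0x9c,0xe8,0x0d,0x70,0x06,0xfe}
#3 dst[0x05+3] := {0x06,0xfe,0xcf}
#4 dst[0x0e+2] := {0xe8,0x0d}
#5 dst[0x12+5] := {0x06,0xfe,0xcf,0x0d,0x70}
query mem[0x0f]=0x0d, mem[0x17]=0xfe, mem[0x08]=0x0d

MEM[0x0f,0x17,0x08] = 0d fe 0d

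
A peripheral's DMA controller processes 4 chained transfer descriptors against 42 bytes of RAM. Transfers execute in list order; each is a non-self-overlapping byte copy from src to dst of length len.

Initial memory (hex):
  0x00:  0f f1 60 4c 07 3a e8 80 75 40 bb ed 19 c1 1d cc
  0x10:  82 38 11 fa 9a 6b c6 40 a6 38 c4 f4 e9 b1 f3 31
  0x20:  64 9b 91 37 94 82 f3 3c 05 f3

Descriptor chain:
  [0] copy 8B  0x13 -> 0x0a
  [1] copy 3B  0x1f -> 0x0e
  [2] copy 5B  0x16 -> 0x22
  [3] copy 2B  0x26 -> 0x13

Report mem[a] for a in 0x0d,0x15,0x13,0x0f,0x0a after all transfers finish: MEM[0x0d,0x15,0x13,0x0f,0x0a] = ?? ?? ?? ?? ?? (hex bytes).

MEM[0x0d,0x15,0x13,0x0f,0x0a] = c6 6b c4 64 fa

D0: mem[0x0a..0x11] <- [fa 9a 6b c6 40 a6 38 c4]
D1: mem[0x0e..0x10] <- [31 64 9b]
D2: mem[0x22..0x26] <- [c6 40 a6 38 c4]
D3: mem[0x13..0x14] <- [c4 3c]
query mem[0x0d]=0xc6, mem[0x15]=0x6b, mem[0x13]=0xc4, mem[0x0f]=0x64, mem[0x0a]=0xfa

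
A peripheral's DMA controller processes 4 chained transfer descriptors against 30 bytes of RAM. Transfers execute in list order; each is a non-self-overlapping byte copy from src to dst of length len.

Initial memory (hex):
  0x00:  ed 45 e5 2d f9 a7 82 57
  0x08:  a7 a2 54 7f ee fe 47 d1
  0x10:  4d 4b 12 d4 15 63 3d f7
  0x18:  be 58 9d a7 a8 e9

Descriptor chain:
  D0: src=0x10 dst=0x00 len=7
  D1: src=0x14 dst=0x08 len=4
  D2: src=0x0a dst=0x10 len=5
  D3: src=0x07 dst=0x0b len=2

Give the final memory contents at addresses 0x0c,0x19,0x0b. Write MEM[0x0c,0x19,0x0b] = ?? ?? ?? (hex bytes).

MEM[0x0c,0x19,0x0b] = 15 58 57

[0] 0x10->0x00 len=7 : 4d 4b 12 d4 15 63 3d
[1] 0x14->0x08 len=4 : 15 63 3d f7
[2] 0x0a->0x10 len=5 : 3d f7 ee fe 47
[3] 0x07->0x0b len=2 : 57 15
query mem[0x0c]=0x15, mem[0x19]=0x58, mem[0x0b]=0x57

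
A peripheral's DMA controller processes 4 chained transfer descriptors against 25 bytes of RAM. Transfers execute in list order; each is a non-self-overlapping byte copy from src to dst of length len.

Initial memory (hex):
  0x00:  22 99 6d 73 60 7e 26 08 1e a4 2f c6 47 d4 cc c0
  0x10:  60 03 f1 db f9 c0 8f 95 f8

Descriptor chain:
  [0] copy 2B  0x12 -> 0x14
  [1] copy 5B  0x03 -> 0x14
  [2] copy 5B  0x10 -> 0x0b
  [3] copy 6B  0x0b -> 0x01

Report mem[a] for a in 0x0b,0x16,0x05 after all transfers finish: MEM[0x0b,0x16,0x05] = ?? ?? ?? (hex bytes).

MEM[0x0b,0x16,0x05] = 60 7e 73

[0] 0x12->0x14 len=2 : f1 db
[1] 0x03->0x14 len=5 : 73 60 7e 26 08
[2] 0x10->0x0b len=5 : 60 03 f1 db 73
[3] 0x0b->0x01 len=6 : 60 03 f1 db 73 60
query mem[0x0b]=0x60, mem[0x16]=0x7e, mem[0x05]=0x73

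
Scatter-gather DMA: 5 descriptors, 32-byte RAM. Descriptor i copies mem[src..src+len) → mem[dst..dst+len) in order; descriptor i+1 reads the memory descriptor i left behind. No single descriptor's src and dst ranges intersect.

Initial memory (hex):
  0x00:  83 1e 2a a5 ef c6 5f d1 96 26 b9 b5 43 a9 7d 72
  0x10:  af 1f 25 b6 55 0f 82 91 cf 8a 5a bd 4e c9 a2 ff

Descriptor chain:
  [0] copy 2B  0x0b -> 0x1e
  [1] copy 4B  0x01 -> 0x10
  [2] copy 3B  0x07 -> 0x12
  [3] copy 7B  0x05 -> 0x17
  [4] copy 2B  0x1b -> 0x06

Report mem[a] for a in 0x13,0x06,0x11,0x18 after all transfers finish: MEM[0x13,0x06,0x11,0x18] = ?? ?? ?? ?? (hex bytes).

MEM[0x13,0x06,0x11,0x18] = 96 26 2a 5f

#0 dst[0x1e+2] := {0xb5,0x43}
#1 dst[0x10+4] := {0x1e,0x2a,0xa5,0xef}
#2 dst[0x12+3] := {0xd1,0x96,0x26}
#3 dst[0x17+7] := {0xc6,0x5f,0xd1,0x96,0x26,0xb9,0xb5}
#4 dst[0x06+2] := {0x26,0xb9}
query mem[0x13]=0x96, mem[0x06]=0x26, mem[0x11]=0x2a, mem[0x18]=0x5f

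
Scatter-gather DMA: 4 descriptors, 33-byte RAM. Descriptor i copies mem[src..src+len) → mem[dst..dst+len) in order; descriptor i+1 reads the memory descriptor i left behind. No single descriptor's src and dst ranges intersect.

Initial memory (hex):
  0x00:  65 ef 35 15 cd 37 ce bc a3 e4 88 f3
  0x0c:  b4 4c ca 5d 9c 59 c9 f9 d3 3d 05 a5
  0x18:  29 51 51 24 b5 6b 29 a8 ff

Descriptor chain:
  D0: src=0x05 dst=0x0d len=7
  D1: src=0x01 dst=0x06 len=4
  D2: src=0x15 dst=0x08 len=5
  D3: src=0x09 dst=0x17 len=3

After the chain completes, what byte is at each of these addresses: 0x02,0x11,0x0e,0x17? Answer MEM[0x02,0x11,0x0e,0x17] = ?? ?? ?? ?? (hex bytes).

  after D0: wrote 7B at 0x0d = 37cebca3e488f3
  after D1: wrote 4B at 0x06 = ef3515cd
  after D2: wrote 5B at 0x08 = 3d05a52951
  after D3: wrote 3B at 0x17 = 05a529
query mem[0x02]=0x35, mem[0x11]=0xe4, mem[0x0e]=0xce, mem[0x17]=0x05

MEM[0x02,0x11,0x0e,0x17] = 35 e4 ce 05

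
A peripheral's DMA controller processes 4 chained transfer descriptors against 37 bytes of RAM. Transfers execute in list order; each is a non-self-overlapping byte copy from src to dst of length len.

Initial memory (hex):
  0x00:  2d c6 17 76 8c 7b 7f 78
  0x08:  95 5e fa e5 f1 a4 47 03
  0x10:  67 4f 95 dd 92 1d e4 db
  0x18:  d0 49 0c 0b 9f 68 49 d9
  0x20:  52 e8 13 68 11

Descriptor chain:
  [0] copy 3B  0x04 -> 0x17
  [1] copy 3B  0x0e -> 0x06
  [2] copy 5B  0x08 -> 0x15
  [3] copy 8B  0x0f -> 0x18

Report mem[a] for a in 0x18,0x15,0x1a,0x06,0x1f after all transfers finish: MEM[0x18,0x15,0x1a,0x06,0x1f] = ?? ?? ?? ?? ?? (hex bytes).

#0 dst[0x17+3] := {0x8c,0x7b,0x7f}
#1 dst[0x06+3] := {0x47,0x03,0x67}
#2 dst[0x15+5] := {0x67,0x5e,0xfa,0xe5,0xf1}
#3 dst[0x18+8] := {0x03,0x67,0x4f,0x95,0xdd,0x92,0x67,0x5e}
query mem[0x18]=0x03, mem[0x15]=0x67, mem[0x1a]=0x4f, mem[0x06]=0x47, mem[0x1f]=0x5e

MEM[0x18,0x15,0x1a,0x06,0x1f] = 03 67 4f 47 5e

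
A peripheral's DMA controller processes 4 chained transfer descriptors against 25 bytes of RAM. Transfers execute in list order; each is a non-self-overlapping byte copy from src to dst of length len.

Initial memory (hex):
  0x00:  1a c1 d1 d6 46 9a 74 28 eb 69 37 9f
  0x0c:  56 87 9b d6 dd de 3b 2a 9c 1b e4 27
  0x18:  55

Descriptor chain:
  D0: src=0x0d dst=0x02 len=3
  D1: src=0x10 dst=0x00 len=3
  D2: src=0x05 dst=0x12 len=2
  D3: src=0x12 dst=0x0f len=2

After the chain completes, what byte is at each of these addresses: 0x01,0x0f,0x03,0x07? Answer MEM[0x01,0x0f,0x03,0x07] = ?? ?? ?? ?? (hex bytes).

MEM[0x01,0x0f,0x03,0x07] = de 9a 9b 28

D0: mem[0x02..0x04] <- [87 9b d6]
D1: mem[0x00..0x02] <- [dd de 3b]
D2: mem[0x12..0x13] <- [9a 74]
D3: mem[0x0f..0x10] <- [9a 74]
query mem[0x01]=0xde, mem[0x0f]=0x9a, mem[0x03]=0x9b, mem[0x07]=0x28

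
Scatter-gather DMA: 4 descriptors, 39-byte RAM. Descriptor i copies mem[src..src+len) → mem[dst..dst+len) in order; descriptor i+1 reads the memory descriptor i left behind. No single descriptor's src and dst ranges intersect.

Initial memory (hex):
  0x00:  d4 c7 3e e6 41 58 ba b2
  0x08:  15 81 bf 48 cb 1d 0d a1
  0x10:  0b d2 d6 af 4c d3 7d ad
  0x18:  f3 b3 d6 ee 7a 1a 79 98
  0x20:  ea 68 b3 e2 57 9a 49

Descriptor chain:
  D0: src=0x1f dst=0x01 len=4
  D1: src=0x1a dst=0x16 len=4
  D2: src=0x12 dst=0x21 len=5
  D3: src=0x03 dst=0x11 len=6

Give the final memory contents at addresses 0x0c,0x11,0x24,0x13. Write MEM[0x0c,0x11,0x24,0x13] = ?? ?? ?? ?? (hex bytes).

  after D0: wrote 4B at 0x01 = 98ea68b3
  after D1: wrote 4B at 0x16 = d6ee7a1a
  after D2: wrote 5B at 0x21 = d6af4cd3d6
  after D3: wrote 6B at 0x11 = 68b358bab215
query mem[0x0c]=0xcb, mem[0x11]=0x68, mem[0x24]=0xd3, mem[0x13]=0x58

MEM[0x0c,0x11,0x24,0x13] = cb 68 d3 58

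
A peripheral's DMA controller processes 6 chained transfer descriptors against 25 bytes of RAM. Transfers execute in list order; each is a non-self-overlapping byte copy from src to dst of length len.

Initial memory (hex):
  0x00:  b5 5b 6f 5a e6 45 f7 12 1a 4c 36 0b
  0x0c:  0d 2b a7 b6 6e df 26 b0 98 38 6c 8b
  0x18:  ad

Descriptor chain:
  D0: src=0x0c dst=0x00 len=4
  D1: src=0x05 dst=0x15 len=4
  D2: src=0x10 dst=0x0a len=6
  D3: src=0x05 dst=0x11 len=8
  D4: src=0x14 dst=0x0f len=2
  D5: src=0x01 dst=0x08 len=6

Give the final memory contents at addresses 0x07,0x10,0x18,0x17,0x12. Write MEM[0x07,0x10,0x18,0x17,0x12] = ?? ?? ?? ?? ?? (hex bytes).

#0 dst[0x00+4] := {0x0d,0x2b,0xa7,0xb6}
#1 dst[0x15+4] := {0x45,0xf7,0x12,0x1a}
#2 dst[0x0a+6] := {0x6e,0xdf,0x26,0xb0,0x98,0x45}
#3 dst[0x11+8] := {0x45,0xf7,0x12,0x1a,0x4c,0x6e,0xdf,0x26}
#4 dst[0x0f+2] := {0x1a,0x4c}
#5 dst[0x08+6] := {0x2b,0xa7,0xb6,0xe6,0x45,0xf7}
query mem[0x07]=0x12, mem[0x10]=0x4c, mem[0x18]=0x26, mem[0x17]=0xdf, mem[0x12]=0xf7

MEM[0x07,0x10,0x18,0x17,0x12] = 12 4c 26 df f7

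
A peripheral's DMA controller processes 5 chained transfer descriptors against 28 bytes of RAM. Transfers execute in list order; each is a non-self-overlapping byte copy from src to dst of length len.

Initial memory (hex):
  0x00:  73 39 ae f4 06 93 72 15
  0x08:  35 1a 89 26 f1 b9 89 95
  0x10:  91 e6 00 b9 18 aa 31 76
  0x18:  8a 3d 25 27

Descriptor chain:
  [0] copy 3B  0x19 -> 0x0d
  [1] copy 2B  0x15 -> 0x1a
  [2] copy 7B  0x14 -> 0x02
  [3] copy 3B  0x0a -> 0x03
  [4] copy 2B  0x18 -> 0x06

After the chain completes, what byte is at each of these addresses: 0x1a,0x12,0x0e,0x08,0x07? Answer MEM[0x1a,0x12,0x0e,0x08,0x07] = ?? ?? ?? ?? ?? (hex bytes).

[0] 0x19->0x0d len=3 : 3d 25 27
[1] 0x15->0x1a len=2 : aa 31
[2] 0x14->0x02 len=7 : 18 aa 31 76 8a 3d aa
[3] 0x0a->0x03 len=3 : 89 26 f1
[4] 0x18->0x06 len=2 : 8a 3d
query mem[0x1a]=0xaa, mem[0x12]=0x00, mem[0x0e]=0x25, mem[0x08]=0xaa, mem[0x07]=0x3d

MEM[0x1a,0x12,0x0e,0x08,0x07] = aa 00 25 aa 3d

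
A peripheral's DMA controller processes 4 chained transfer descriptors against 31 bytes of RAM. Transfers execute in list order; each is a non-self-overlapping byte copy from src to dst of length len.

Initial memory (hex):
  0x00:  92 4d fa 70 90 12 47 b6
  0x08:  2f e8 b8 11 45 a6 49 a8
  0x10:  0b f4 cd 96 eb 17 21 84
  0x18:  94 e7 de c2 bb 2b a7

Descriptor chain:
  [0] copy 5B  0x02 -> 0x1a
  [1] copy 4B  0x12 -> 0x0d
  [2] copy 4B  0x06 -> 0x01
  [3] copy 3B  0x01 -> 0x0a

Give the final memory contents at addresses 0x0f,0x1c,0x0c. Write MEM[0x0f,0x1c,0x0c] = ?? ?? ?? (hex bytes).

#0 dst[0x1a+5] := {0xfa,0x70,0x90,0x12,0x47}
#1 dst[0x0d+4] := {0xcd,0x96,0xeb,0x17}
#2 dst[0x01+4] := {0x47,0xb6,0x2f,0xe8}
#3 dst[0x0a+3] := {0x47,0xb6,0x2f}
query mem[0x0f]=0xeb, mem[0x1c]=0x90, mem[0x0c]=0x2f

MEM[0x0f,0x1c,0x0c] = eb 90 2f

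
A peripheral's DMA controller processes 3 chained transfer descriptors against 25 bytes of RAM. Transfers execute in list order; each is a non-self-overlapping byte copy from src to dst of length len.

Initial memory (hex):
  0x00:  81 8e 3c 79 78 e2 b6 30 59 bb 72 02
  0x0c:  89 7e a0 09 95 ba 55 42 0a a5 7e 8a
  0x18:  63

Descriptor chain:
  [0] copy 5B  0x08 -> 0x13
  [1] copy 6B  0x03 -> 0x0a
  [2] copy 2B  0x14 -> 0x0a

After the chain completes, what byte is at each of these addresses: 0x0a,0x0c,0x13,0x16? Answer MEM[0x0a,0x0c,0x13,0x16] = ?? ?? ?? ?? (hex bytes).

#0 dst[0x13+5] := {0x59,0xbb,0x72,0x02,0x89}
#1 dst[0x0a+6] := {0x79,0x78,0xe2,0xb6,0x30,0x59}
#2 dst[0x0a+2] := {0xbb,0x72}
query mem[0x0a]=0xbb, mem[0x0c]=0xe2, mem[0x13]=0x59, mem[0x16]=0x02

MEM[0x0a,0x0c,0x13,0x16] = bb e2 59 02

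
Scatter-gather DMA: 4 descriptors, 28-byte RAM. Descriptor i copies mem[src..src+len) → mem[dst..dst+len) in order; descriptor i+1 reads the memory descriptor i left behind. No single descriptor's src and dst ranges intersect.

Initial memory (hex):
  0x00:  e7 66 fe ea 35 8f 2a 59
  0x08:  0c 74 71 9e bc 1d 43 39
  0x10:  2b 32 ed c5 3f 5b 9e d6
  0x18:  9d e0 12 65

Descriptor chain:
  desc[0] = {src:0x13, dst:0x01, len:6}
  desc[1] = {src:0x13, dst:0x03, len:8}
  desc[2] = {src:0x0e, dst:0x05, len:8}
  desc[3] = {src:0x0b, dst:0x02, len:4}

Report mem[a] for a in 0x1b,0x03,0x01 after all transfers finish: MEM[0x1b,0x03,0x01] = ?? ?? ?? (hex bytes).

MEM[0x1b,0x03,0x01] = 65 5b c5

#0 dst[0x01+6] := {0xc5,0x3f,0x5b,0x9e,0xd6,0x9d}
#1 dst[0x03+8] := {0xc5,0x3f,0x5b,0x9e,0xd6,0x9d,0xe0,0x12}
#2 dst[0x05+8] := {0x43,0x39,0x2b,0x32,0xed,0xc5,0x3f,0x5b}
#3 dst[0x02+4] := {0x3f,0x5b,0x1d,0x43}
query mem[0x1b]=0x65, mem[0x03]=0x5b, mem[0x01]=0xc5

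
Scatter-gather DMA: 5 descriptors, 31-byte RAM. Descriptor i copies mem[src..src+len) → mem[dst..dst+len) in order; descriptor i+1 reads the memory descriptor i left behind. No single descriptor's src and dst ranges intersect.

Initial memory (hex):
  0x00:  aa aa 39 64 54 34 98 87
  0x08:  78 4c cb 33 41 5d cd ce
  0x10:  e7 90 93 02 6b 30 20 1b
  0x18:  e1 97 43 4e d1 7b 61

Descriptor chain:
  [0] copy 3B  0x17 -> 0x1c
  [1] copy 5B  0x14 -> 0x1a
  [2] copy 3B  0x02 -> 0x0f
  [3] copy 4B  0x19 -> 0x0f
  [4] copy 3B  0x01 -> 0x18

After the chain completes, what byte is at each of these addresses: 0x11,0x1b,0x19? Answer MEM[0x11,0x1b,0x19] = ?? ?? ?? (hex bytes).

MEM[0x11,0x1b,0x19] = 30 30 39

[0] 0x17->0x1c len=3 : 1b e1 97
[1] 0x14->0x1a len=5 : 6b 30 20 1b e1
[2] 0x02->0x0f len=3 : 39 64 54
[3] 0x19->0x0f len=4 : 97 6b 30 20
[4] 0x01->0x18 len=3 : aa 39 64
query mem[0x11]=0x30, mem[0x1b]=0x30, mem[0x19]=0x39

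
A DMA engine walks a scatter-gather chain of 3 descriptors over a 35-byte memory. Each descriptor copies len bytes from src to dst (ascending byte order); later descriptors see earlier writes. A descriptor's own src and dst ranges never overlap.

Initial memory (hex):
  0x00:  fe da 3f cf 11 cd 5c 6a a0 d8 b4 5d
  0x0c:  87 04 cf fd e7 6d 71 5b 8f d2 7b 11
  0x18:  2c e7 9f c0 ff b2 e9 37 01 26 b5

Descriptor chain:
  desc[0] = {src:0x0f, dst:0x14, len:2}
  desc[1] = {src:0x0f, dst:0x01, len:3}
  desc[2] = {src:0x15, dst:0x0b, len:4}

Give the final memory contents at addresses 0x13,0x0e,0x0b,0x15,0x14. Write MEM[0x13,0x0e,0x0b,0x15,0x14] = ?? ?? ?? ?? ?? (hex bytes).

MEM[0x13,0x0e,0x0b,0x15,0x14] = 5b 2c e7 e7 fd

  after D0: wrote 2B at 0x14 = fde7
  after D1: wrote 3B at 0x01 = fde76d
  after D2: wrote 4B at 0x0b = e77b112c
query mem[0x13]=0x5b, mem[0x0e]=0x2c, mem[0x0b]=0xe7, mem[0x15]=0xe7, mem[0x14]=0xfd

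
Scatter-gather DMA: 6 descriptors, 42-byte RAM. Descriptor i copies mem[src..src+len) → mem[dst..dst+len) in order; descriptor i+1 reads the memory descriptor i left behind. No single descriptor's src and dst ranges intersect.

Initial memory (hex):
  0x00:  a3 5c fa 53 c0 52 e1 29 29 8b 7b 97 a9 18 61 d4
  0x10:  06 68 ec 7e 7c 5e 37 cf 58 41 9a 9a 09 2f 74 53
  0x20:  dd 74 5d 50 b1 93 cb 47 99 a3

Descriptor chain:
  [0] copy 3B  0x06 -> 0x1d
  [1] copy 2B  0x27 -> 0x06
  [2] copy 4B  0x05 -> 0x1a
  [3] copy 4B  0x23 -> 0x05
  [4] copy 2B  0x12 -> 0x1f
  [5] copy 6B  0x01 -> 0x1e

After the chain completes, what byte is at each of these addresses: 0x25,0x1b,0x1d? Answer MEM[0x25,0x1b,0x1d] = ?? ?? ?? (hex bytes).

MEM[0x25,0x1b,0x1d] = 93 47 29

D0: mem[0x1d..0x1f] <- [e1 29 29]
D1: mem[0x06..0x07] <- [47 99]
D2: mem[0x1a..0x1d] <- [52 47 99 29]
D3: mem[0x05..0x08] <- [50 b1 93 cb]
D4: mem[0x1f..0x20] <- [ec 7e]
D5: mem[0x1e..0x23] <- [5c fa 53 c0 50 b1]
query mem[0x25]=0x93, mem[0x1b]=0x47, mem[0x1d]=0x29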